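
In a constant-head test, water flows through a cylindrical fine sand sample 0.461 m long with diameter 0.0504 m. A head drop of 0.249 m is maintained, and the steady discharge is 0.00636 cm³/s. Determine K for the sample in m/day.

Cross-sectional area A = π·(d/2)² = π × (0.0504/2)² = 0.001995 m².
Convert discharge: 0.00636 cm³/s = 6.360e-09 m³/s.
Darcy's law rearranged: K = Q·L / (A·Δh) = 6.360e-09 × 0.461 / (0.001995 × 0.249) = 5.902e-06 m/s = 0.5099 m/day.

0.510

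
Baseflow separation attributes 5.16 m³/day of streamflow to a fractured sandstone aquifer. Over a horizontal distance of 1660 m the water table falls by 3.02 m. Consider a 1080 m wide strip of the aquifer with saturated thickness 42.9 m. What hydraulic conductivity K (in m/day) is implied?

Cross-sectional area A = 1080 × 42.9 = 46332 m².
Hydraulic gradient i = Δh / L = 3.02 / 1660 = 0.001819.
From Q = K·A·i, K = Q / (A·i) = 5.16 / (46332 × 0.001819) = 0.06122 m/day.

0.0612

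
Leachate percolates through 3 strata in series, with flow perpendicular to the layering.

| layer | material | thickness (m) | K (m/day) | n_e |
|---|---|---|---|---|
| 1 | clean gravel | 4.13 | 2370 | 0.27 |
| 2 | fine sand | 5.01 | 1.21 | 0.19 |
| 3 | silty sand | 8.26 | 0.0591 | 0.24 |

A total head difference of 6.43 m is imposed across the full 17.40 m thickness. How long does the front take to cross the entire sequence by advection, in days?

With flow normal to the layers, continuity requires the same specific discharge q through every layer.
Σ(b_i/K_i) = 4.13/2370 + 5.01/1.21 + 8.26/0.0591 = 143.9 d.
q = Δh / Σ(b_i/K_i) = 6.43 / 143.9 = 0.04468 m/day.
In each layer the seepage velocity is v_i = q/n_i, so the layer transit time is t_i = b_i·n_i / q:
  layer 1 (clean gravel): t_1 = 4.13 × 0.27 / 0.04468 = 24.96 d
  layer 2 (fine sand): t_2 = 5.01 × 0.19 / 0.04468 = 21.30 d
  layer 3 (silty sand): t_3 = 8.26 × 0.24 / 0.04468 = 44.37 d
Total t = Σ t_i = 90.63 days.

90.6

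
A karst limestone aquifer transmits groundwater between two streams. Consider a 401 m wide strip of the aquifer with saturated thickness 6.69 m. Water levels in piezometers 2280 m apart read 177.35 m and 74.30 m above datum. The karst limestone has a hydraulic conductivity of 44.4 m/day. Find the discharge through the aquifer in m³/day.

Cross-sectional area A = 401 × 6.69 = 2683 m².
Hydraulic gradient i = (177.35 − 74.30) / 2280 = 103.05 / 2280 = 0.04520.
Darcy's law: Q = K · A · i = 44.40 × 2683 × 0.04520 = 5384 m³/day.

5380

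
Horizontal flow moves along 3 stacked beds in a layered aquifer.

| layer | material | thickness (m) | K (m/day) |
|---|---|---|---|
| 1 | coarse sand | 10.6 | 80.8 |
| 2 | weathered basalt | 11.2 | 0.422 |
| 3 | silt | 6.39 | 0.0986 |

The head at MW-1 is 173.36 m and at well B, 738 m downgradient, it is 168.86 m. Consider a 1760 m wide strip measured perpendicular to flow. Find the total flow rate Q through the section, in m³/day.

9250

Flow is parallel to layering, so each bed carries its own Darcy discharge and the transmissivities add.
Σ(K_i·b_i) = 80.8×10.6 + 0.422×11.2 + 0.0986×6.39 = 861.8 m²/day.
Hydraulic gradient i = (173.36 − 168.86) / 738 = 4.5 / 738 = 0.006098.
Q = Σ(K_i·b_i) · W · i = 861.8 × 1760 × 0.006098 = 9249 m³/day.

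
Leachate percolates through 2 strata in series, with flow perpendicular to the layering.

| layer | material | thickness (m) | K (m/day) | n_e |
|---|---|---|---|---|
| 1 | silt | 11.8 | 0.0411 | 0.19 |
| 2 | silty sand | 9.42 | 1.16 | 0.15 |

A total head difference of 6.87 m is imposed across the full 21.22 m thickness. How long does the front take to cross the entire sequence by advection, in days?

With flow normal to the layers, continuity requires the same specific discharge q through every layer.
Σ(b_i/K_i) = 11.8/0.0411 + 9.42/1.16 = 295.2 d.
q = Δh / Σ(b_i/K_i) = 6.87 / 295.2 = 0.02327 m/day.
In each layer the seepage velocity is v_i = q/n_i, so the layer transit time is t_i = b_i·n_i / q:
  layer 1 (silt): t_1 = 11.8 × 0.19 / 0.02327 = 96.35 d
  layer 2 (silty sand): t_2 = 9.42 × 0.15 / 0.02327 = 60.72 d
Total t = Σ t_i = 157.1 days.

157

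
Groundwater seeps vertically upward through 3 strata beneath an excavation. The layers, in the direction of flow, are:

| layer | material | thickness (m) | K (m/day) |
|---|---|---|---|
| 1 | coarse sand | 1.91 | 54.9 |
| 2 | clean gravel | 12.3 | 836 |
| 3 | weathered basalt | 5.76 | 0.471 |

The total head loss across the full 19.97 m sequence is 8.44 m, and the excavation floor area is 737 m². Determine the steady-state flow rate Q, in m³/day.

507

Flow is perpendicular to layering, so the layers act in series and the equivalent K is the thickness-weighted harmonic mean.
Total thickness L = 1.91 + 12.3 + 5.76 = 19.97 m.
Σ(b_i/K_i) = 1.91/54.9 + 12.3/836 + 5.76/0.471 = 12.28 d.
K_eq = L / Σ(b_i/K_i) = 19.97 / 12.28 = 1.626 m/day.
Q = K_eq · A · (Δh/L) = 1.626 × 737 × (8.44/19.97) = 506.6 m³/day.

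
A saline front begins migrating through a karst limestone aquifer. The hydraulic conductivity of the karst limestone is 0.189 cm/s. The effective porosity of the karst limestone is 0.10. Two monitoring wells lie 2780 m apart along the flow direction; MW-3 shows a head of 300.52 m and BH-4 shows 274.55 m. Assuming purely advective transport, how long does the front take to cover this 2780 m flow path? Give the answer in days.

Convert K: 0.189 cm/s × 864 = 163.3 m/day.
Hydraulic gradient i = (300.52 − 274.55) / 2780 = 25.97 / 2780 = 0.009342.
Darcy flux q = K · i = 163.3 × 0.009342 = 1.525 m/day.
Seepage velocity v = q / n_e = 1.525 / 0.10 = 15.25 m/day.
Travel time t = L / v = 2780 / 15.25 = 182.2 days.

182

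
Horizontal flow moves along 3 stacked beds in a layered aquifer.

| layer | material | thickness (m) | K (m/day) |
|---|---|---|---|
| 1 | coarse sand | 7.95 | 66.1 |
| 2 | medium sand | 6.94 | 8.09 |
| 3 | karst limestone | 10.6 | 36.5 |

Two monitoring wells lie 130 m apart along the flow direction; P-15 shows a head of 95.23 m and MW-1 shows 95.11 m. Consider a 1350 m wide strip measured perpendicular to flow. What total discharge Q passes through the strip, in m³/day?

1210

Flow is parallel to layering, so each bed carries its own Darcy discharge and the transmissivities add.
Σ(K_i·b_i) = 66.1×7.95 + 8.09×6.94 + 36.5×10.6 = 968.5 m²/day.
Hydraulic gradient i = (95.23 − 95.11) / 130 = 0.12 / 130 = 0.0009231.
Q = Σ(K_i·b_i) · W · i = 968.5 × 1350 × 0.0009231 = 1207 m³/day.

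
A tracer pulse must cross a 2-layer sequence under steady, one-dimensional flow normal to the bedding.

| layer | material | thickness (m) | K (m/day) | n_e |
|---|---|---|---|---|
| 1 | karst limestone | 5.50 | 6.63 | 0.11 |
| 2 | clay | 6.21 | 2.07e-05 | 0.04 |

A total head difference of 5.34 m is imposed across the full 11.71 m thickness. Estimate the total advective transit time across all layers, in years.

131

With flow normal to the layers, continuity requires the same specific discharge q through every layer.
Σ(b_i/K_i) = 5.50/6.63 + 6.21/2.07e-05 = 3.000e+05 d.
q = Δh / Σ(b_i/K_i) = 5.34 / 3.000e+05 = 1.780e-05 m/day.
In each layer the seepage velocity is v_i = q/n_i, so the layer transit time is t_i = b_i·n_i / q:
  layer 1 (karst limestone): t_1 = 5.50 × 0.11 / 1.780e-05 = 33989 d
  layer 2 (clay): t_2 = 6.21 × 0.04 / 1.780e-05 = 13955 d
Total t = Σ t_i = 47944 days = 131.3 years.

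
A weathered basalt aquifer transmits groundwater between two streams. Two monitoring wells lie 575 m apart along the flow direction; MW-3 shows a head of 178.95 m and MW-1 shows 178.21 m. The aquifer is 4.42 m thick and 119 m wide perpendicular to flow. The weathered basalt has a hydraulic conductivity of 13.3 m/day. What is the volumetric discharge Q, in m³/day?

9.00

Cross-sectional area A = 119 × 4.42 = 526.0 m².
Hydraulic gradient i = (178.95 − 178.21) / 575 = 0.74 / 575 = 0.001287.
Darcy's law: Q = K · A · i = 13.30 × 526.0 × 0.001287 = 9.003 m³/day.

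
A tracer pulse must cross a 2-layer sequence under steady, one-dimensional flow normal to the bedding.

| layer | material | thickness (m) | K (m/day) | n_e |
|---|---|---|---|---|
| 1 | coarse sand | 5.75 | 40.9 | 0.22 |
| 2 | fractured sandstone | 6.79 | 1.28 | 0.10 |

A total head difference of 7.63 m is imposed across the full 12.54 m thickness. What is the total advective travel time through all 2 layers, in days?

1.39

With flow normal to the layers, continuity requires the same specific discharge q through every layer.
Σ(b_i/K_i) = 5.75/40.9 + 6.79/1.28 = 5.445 d.
q = Δh / Σ(b_i/K_i) = 7.63 / 5.445 = 1.401 m/day.
In each layer the seepage velocity is v_i = q/n_i, so the layer transit time is t_i = b_i·n_i / q:
  layer 1 (coarse sand): t_1 = 5.75 × 0.22 / 1.401 = 0.9028 d
  layer 2 (fractured sandstone): t_2 = 6.79 × 0.10 / 1.401 = 0.4846 d
Total t = Σ t_i = 1.387 days.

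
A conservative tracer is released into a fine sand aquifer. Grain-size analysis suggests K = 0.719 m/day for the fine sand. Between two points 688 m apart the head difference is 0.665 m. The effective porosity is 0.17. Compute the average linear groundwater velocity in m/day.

Hydraulic gradient i = Δh / L = 0.665 / 688 = 0.0009666.
Darcy flux q = K · i = 0.7190 × 0.0009666 = 0.0006950 m/day.
Seepage velocity v = q / n_e = 0.0006950 / 0.17 = 0.004088 m/day.

0.00409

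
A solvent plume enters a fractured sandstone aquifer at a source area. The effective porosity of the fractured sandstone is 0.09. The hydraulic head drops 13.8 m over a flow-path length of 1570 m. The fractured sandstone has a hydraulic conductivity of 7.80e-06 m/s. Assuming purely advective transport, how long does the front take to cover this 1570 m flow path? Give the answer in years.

Convert K: 7.80e-06 m/s × 86400 = 0.6739 m/day.
Hydraulic gradient i = Δh / L = 13.8 / 1570 = 0.008790.
Darcy flux q = K · i = 0.6739 × 0.008790 = 0.005924 m/day.
Seepage velocity v = q / n_e = 0.005924 / 0.09 = 0.06582 m/day.
Travel time t = L / v = 1570 / 0.06582 = 23854 days = 65.31 years.

65.3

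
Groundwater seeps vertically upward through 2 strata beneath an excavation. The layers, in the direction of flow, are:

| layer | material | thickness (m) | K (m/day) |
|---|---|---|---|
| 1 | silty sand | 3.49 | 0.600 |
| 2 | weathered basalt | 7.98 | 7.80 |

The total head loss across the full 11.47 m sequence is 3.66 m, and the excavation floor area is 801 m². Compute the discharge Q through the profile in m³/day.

429

Flow is perpendicular to layering, so the layers act in series and the equivalent K is the thickness-weighted harmonic mean.
Total thickness L = 3.49 + 7.98 = 11.47 m.
Σ(b_i/K_i) = 3.49/0.600 + 7.98/7.80 = 6.840 d.
K_eq = L / Σ(b_i/K_i) = 11.47 / 6.840 = 1.677 m/day.
Q = K_eq · A · (Δh/L) = 1.677 × 801 × (3.66/11.47) = 428.6 m³/day.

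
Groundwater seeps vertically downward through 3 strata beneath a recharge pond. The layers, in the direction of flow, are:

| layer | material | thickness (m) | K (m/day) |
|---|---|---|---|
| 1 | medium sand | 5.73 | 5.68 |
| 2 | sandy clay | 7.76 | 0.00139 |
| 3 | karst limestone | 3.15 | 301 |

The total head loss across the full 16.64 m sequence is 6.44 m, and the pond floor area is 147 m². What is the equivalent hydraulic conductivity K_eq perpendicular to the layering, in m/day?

0.00298

Flow is perpendicular to layering, so the layers act in series and the equivalent K is the thickness-weighted harmonic mean.
Total thickness L = 5.73 + 7.76 + 3.15 = 16.64 m.
Σ(b_i/K_i) = 5.73/5.68 + 7.76/0.00139 + 3.15/301 = 5584 d.
K_eq = L / Σ(b_i/K_i) = 16.64 / 5584 = 0.002980 m/day.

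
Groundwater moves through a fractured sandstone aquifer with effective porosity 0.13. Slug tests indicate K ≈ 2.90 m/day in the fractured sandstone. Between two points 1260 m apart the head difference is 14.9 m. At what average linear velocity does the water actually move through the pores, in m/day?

Hydraulic gradient i = Δh / L = 14.9 / 1260 = 0.01183.
Darcy flux q = K · i = 2.900 × 0.01183 = 0.03429 m/day.
Seepage velocity v = q / n_e = 0.03429 / 0.13 = 0.2638 m/day.

0.264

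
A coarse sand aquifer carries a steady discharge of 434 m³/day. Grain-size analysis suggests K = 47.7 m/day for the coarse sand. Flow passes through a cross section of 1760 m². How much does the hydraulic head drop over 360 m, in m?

1.86

From Q = K·A·i, i = Q / (K·A) = 434 / (47.70 × 1760) = 0.005170.
Head loss Δh = i · L = 0.005170 × 360 = 1.861 m.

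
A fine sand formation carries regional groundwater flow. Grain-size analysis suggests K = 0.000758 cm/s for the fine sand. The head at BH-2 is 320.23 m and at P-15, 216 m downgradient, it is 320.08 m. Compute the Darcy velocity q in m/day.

0.000455

Convert K: 0.000758 cm/s × 864 = 0.6549 m/day.
Hydraulic gradient i = (320.23 − 320.08) / 216 = 0.15 / 216 = 0.0006944.
Specific discharge q = K · i = 0.6549 × 0.0006944 = 0.0004548 m/day.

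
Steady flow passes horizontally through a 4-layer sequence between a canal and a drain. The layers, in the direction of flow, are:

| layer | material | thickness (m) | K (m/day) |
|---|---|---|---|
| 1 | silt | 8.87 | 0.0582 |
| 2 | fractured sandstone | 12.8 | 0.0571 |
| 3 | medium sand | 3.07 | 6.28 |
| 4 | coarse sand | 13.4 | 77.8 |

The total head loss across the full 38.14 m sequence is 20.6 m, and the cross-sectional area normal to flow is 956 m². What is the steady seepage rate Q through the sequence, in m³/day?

52.2

Flow is perpendicular to layering, so the layers act in series and the equivalent K is the thickness-weighted harmonic mean.
Total thickness L = 8.87 + 12.8 + 3.07 + 13.4 = 38.14 m.
Σ(b_i/K_i) = 8.87/0.0582 + 12.8/0.0571 + 3.07/6.28 + 13.4/77.8 = 377.2 d.
K_eq = L / Σ(b_i/K_i) = 38.14 / 377.2 = 0.1011 m/day.
Q = K_eq · A · (Δh/L) = 0.1011 × 956 × (20.6/38.14) = 52.21 m³/day.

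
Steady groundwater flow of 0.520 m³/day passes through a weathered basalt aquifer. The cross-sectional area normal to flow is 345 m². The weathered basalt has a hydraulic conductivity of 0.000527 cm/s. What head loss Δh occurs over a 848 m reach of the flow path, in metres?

2.81

Convert K: 0.000527 cm/s × 864 = 0.4553 m/day.
From Q = K·A·i, i = Q / (K·A) = 0.520 / (0.4553 × 345.0) = 0.003310.
Head loss Δh = i · L = 0.003310 × 848 = 2.807 m.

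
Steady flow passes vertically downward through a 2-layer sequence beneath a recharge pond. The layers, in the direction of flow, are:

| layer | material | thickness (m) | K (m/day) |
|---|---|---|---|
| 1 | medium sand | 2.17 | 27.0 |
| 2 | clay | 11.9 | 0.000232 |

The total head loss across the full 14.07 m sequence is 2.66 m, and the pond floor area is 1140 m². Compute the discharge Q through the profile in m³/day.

0.0591

Flow is perpendicular to layering, so the layers act in series and the equivalent K is the thickness-weighted harmonic mean.
Total thickness L = 2.17 + 11.9 = 14.07 m.
Σ(b_i/K_i) = 2.17/27.0 + 11.9/0.000232 = 51293 d.
K_eq = L / Σ(b_i/K_i) = 14.07 / 51293 = 0.0002743 m/day.
Q = K_eq · A · (Δh/L) = 0.0002743 × 1140 × (2.66/14.07) = 0.05912 m³/day.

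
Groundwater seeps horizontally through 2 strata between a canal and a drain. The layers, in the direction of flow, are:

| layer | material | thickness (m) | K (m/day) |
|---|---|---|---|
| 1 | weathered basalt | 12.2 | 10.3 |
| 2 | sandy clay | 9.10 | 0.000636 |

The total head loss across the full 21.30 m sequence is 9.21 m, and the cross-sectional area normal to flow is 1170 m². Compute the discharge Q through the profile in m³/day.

0.753

Flow is perpendicular to layering, so the layers act in series and the equivalent K is the thickness-weighted harmonic mean.
Total thickness L = 12.2 + 9.10 = 21.30 m.
Σ(b_i/K_i) = 12.2/10.3 + 9.10/0.000636 = 14309 d.
K_eq = L / Σ(b_i/K_i) = 21.30 / 14309 = 0.001489 m/day.
Q = K_eq · A · (Δh/L) = 0.001489 × 1170 × (9.21/21.30) = 0.7531 m³/day.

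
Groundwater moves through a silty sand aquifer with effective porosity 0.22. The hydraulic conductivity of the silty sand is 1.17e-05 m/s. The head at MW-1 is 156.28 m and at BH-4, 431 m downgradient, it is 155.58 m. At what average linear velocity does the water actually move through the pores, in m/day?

Convert K: 1.17e-05 m/s × 86400 = 1.011 m/day.
Hydraulic gradient i = (156.28 − 155.58) / 431 = 0.7 / 431 = 0.001624.
Darcy flux q = K · i = 1.011 × 0.001624 = 0.001642 m/day.
Seepage velocity v = q / n_e = 0.001642 / 0.22 = 0.007463 m/day.

0.00746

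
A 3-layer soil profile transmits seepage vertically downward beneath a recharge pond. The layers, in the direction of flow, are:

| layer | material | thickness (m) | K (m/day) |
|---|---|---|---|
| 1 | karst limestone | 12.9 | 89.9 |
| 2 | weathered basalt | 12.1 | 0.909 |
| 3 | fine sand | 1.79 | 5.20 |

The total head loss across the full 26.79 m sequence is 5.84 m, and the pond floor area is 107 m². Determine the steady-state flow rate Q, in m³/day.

Flow is perpendicular to layering, so the layers act in series and the equivalent K is the thickness-weighted harmonic mean.
Total thickness L = 12.9 + 12.1 + 1.79 = 26.79 m.
Σ(b_i/K_i) = 12.9/89.9 + 12.1/0.909 + 1.79/5.20 = 13.80 d.
K_eq = L / Σ(b_i/K_i) = 26.79 / 13.80 = 1.941 m/day.
Q = K_eq · A · (Δh/L) = 1.941 × 107 × (5.84/26.79) = 45.28 m³/day.

45.3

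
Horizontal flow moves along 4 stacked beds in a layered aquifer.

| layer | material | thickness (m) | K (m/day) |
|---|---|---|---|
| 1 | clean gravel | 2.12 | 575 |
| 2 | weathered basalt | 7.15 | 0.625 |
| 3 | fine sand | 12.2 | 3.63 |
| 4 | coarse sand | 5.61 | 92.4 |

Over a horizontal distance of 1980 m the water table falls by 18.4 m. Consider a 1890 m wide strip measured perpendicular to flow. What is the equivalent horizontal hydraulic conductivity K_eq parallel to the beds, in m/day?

66.0

Flow is parallel to layering, so each bed carries its own Darcy discharge and the transmissivities add.
Σ(K_i·b_i) = 575×2.12 + 0.625×7.15 + 3.63×12.2 + 92.4×5.61 = 1786 m²/day.
Total thickness b = 27.08 m, so K_eq = Σ(K_i·b_i)/b = 65.96 m/day.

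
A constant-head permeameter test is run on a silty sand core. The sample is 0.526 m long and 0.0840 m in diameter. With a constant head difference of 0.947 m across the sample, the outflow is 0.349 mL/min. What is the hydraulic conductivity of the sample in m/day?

Cross-sectional area A = π·(d/2)² = π × (0.0840/2)² = 0.005542 m².
Convert discharge: 0.349 mL/min = 5.817e-09 m³/s.
Darcy's law rearranged: K = Q·L / (A·Δh) = 5.817e-09 × 0.526 / (0.005542 × 0.947) = 5.830e-07 m/s = 0.05037 m/day.

0.0504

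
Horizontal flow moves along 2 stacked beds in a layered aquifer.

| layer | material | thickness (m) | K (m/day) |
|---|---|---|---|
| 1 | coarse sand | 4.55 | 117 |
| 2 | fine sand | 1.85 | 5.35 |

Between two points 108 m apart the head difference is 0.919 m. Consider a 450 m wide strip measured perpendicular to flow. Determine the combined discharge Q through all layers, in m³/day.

Flow is parallel to layering, so each bed carries its own Darcy discharge and the transmissivities add.
Σ(K_i·b_i) = 117×4.55 + 5.35×1.85 = 542.2 m²/day.
Hydraulic gradient i = Δh / L = 0.919 / 108 = 0.008509.
Q = Σ(K_i·b_i) · W · i = 542.2 × 450 × 0.008509 = 2076 m³/day.

2080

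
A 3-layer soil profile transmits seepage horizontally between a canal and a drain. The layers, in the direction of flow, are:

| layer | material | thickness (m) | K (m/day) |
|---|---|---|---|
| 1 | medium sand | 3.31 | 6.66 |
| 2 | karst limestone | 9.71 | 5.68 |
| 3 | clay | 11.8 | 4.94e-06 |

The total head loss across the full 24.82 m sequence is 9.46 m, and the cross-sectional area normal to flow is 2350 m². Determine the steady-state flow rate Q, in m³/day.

Flow is perpendicular to layering, so the layers act in series and the equivalent K is the thickness-weighted harmonic mean.
Total thickness L = 3.31 + 9.71 + 11.8 = 24.82 m.
Σ(b_i/K_i) = 3.31/6.66 + 9.71/5.68 + 11.8/4.94e-06 = 2.389e+06 d.
K_eq = L / Σ(b_i/K_i) = 24.82 / 2.389e+06 = 1.039e-05 m/day.
Q = K_eq · A · (Δh/L) = 1.039e-05 × 2350 × (9.46/24.82) = 0.009307 m³/day.

0.00931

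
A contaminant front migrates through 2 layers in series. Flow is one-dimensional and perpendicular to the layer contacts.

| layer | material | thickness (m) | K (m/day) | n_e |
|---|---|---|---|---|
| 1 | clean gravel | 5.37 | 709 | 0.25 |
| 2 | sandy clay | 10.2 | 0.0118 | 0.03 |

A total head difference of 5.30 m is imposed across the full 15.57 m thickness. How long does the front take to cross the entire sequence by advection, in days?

269

With flow normal to the layers, continuity requires the same specific discharge q through every layer.
Σ(b_i/K_i) = 5.37/709 + 10.2/0.0118 = 864.4 d.
q = Δh / Σ(b_i/K_i) = 5.30 / 864.4 = 0.006131 m/day.
In each layer the seepage velocity is v_i = q/n_i, so the layer transit time is t_i = b_i·n_i / q:
  layer 1 (clean gravel): t_1 = 5.37 × 0.25 / 0.006131 = 219.0 d
  layer 2 (sandy clay): t_2 = 10.2 × 0.03 / 0.006131 = 49.91 d
Total t = Σ t_i = 268.9 days.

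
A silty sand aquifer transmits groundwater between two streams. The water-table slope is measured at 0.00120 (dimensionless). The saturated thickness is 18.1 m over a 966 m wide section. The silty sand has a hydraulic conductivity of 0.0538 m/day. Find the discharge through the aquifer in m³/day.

1.13

Cross-sectional area A = 966 × 18.1 = 17485 m².
Hydraulic gradient i = 0.00120.
Darcy's law: Q = K · A · i = 0.05380 × 17485 × 0.001200 = 1.129 m³/day.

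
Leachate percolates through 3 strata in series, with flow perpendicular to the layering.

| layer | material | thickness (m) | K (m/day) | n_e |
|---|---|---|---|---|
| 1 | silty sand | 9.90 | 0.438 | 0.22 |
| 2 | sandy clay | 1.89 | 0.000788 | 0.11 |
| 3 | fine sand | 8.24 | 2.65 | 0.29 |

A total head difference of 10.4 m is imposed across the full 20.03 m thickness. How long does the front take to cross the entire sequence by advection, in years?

3.05

With flow normal to the layers, continuity requires the same specific discharge q through every layer.
Σ(b_i/K_i) = 9.90/0.438 + 1.89/0.000788 + 8.24/2.65 = 2424 d.
q = Δh / Σ(b_i/K_i) = 10.4 / 2424 = 0.004290 m/day.
In each layer the seepage velocity is v_i = q/n_i, so the layer transit time is t_i = b_i·n_i / q:
  layer 1 (silty sand): t_1 = 9.90 × 0.22 / 0.004290 = 507.7 d
  layer 2 (sandy clay): t_2 = 1.89 × 0.11 / 0.004290 = 48.46 d
  layer 3 (fine sand): t_3 = 8.24 × 0.29 / 0.004290 = 557.0 d
Total t = Σ t_i = 1113 days = 3.048 years.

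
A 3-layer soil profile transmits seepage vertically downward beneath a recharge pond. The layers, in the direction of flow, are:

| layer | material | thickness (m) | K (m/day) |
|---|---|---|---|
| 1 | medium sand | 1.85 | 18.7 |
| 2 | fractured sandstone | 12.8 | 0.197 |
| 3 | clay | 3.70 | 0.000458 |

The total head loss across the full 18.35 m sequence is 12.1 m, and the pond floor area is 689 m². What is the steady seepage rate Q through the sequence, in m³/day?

1.02

Flow is perpendicular to layering, so the layers act in series and the equivalent K is the thickness-weighted harmonic mean.
Total thickness L = 1.85 + 12.8 + 3.70 = 18.35 m.
Σ(b_i/K_i) = 1.85/18.7 + 12.8/0.197 + 3.70/0.000458 = 8144 d.
K_eq = L / Σ(b_i/K_i) = 18.35 / 8144 = 0.002253 m/day.
Q = K_eq · A · (Δh/L) = 0.002253 × 689 × (12.1/18.35) = 1.024 m³/day.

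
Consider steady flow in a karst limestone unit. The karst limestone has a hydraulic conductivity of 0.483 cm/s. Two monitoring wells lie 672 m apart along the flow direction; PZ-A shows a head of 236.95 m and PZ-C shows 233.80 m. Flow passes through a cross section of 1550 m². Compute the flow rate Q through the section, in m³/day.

Convert K: 0.483 cm/s × 864 = 417.3 m/day.
Hydraulic gradient i = (236.95 − 233.80) / 672 = 3.15 / 672 = 0.004687.
Darcy's law: Q = K · A · i = 417.3 × 1550 × 0.004687 = 3032 m³/day.

3030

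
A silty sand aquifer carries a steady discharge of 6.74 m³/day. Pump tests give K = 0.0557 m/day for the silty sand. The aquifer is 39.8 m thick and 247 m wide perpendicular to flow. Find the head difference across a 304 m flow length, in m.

Cross-sectional area A = 247 × 39.8 = 9831 m².
From Q = K·A·i, i = Q / (K·A) = 6.74 / (0.05570 × 9831) = 0.01231.
Head loss Δh = i · L = 0.01231 × 304 = 3.742 m.

3.74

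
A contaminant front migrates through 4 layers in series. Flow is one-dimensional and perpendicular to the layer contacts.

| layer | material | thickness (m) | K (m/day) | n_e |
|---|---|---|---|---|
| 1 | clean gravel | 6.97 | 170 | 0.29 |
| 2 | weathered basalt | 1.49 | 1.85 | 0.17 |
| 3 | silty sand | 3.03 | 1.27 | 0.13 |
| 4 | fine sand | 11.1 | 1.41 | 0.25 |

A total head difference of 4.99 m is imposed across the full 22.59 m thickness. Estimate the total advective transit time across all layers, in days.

12.1

With flow normal to the layers, continuity requires the same specific discharge q through every layer.
Σ(b_i/K_i) = 6.97/170 + 1.49/1.85 + 3.03/1.27 + 11.1/1.41 = 11.10 d.
q = Δh / Σ(b_i/K_i) = 4.99 / 11.10 = 0.4494 m/day.
In each layer the seepage velocity is v_i = q/n_i, so the layer transit time is t_i = b_i·n_i / q:
  layer 1 (clean gravel): t_1 = 6.97 × 0.29 / 0.4494 = 4.498 d
  layer 2 (weathered basalt): t_2 = 1.49 × 0.17 / 0.4494 = 0.5637 d
  layer 3 (silty sand): t_3 = 3.03 × 0.13 / 0.4494 = 0.8766 d
  layer 4 (fine sand): t_4 = 11.1 × 0.25 / 0.4494 = 6.175 d
Total t = Σ t_i = 12.11 days.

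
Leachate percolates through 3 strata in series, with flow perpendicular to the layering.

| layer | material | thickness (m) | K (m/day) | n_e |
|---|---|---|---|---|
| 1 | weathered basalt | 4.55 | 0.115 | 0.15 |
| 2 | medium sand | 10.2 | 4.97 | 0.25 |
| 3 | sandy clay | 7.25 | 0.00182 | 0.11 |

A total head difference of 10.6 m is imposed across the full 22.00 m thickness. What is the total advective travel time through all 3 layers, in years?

With flow normal to the layers, continuity requires the same specific discharge q through every layer.
Σ(b_i/K_i) = 4.55/0.115 + 10.2/4.97 + 7.25/0.00182 = 4025 d.
q = Δh / Σ(b_i/K_i) = 10.6 / 4025 = 0.002633 m/day.
In each layer the seepage velocity is v_i = q/n_i, so the layer transit time is t_i = b_i·n_i / q:
  layer 1 (weathered basalt): t_1 = 4.55 × 0.15 / 0.002633 = 259.2 d
  layer 2 (medium sand): t_2 = 10.2 × 0.25 / 0.002633 = 968.3 d
  layer 3 (sandy clay): t_3 = 7.25 × 0.11 / 0.002633 = 302.8 d
Total t = Σ t_i = 1530 days = 4.190 years.

4.19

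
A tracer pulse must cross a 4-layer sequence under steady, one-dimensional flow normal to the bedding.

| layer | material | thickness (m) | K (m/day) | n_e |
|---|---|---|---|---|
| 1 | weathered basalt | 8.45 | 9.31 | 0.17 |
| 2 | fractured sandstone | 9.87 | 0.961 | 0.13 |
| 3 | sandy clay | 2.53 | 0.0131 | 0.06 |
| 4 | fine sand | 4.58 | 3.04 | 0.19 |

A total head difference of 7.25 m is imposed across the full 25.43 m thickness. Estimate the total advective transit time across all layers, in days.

With flow normal to the layers, continuity requires the same specific discharge q through every layer.
Σ(b_i/K_i) = 8.45/9.31 + 9.87/0.961 + 2.53/0.0131 + 4.58/3.04 = 205.8 d.
q = Δh / Σ(b_i/K_i) = 7.25 / 205.8 = 0.03523 m/day.
In each layer the seepage velocity is v_i = q/n_i, so the layer transit time is t_i = b_i·n_i / q:
  layer 1 (weathered basalt): t_1 = 8.45 × 0.17 / 0.03523 = 40.78 d
  layer 2 (fractured sandstone): t_2 = 9.87 × 0.13 / 0.03523 = 36.42 d
  layer 3 (sandy clay): t_3 = 2.53 × 0.06 / 0.03523 = 4.309 d
  layer 4 (fine sand): t_4 = 4.58 × 0.19 / 0.03523 = 24.70 d
Total t = Σ t_i = 106.2 days.

106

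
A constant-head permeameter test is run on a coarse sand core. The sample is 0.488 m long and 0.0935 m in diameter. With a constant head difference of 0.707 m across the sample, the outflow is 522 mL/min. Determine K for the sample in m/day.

Cross-sectional area A = π·(d/2)² = π × (0.0935/2)² = 0.006866 m².
Convert discharge: 522 mL/min = 8.700e-06 m³/s.
Darcy's law rearranged: K = Q·L / (A·Δh) = 8.700e-06 × 0.488 / (0.006866 × 0.707) = 0.0008746 m/s = 75.56 m/day.

75.6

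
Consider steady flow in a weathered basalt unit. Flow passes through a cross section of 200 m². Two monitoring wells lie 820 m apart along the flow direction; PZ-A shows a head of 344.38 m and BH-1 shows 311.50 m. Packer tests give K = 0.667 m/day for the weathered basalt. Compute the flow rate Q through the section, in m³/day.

5.35

Hydraulic gradient i = (344.38 − 311.50) / 820 = 32.88 / 820 = 0.04010.
Darcy's law: Q = K · A · i = 0.6670 × 200.0 × 0.04010 = 5.349 m³/day.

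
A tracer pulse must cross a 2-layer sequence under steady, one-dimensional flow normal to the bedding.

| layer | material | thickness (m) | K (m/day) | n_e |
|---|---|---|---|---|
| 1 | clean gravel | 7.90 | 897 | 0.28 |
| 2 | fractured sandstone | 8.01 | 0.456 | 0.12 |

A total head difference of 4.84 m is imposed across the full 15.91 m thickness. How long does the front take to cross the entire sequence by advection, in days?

With flow normal to the layers, continuity requires the same specific discharge q through every layer.
Σ(b_i/K_i) = 7.90/897 + 8.01/0.456 = 17.57 d.
q = Δh / Σ(b_i/K_i) = 4.84 / 17.57 = 0.2754 m/day.
In each layer the seepage velocity is v_i = q/n_i, so the layer transit time is t_i = b_i·n_i / q:
  layer 1 (clean gravel): t_1 = 7.90 × 0.28 / 0.2754 = 8.032 d
  layer 2 (fractured sandstone): t_2 = 8.01 × 0.12 / 0.2754 = 3.490 d
Total t = Σ t_i = 11.52 days.

11.5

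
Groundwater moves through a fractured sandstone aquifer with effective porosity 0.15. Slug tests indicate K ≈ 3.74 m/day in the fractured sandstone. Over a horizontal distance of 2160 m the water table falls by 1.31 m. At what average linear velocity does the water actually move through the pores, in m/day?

0.0151

Hydraulic gradient i = Δh / L = 1.31 / 2160 = 0.0006065.
Darcy flux q = K · i = 3.740 × 0.0006065 = 0.002268 m/day.
Seepage velocity v = q / n_e = 0.002268 / 0.15 = 0.01512 m/day.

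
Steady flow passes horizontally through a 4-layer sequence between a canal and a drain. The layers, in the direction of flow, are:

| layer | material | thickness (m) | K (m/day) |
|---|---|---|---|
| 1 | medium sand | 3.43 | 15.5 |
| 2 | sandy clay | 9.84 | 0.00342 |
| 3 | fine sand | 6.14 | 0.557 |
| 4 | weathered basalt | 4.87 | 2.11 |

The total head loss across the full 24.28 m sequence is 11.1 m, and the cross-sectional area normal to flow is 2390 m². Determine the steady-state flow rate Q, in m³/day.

9.18

Flow is perpendicular to layering, so the layers act in series and the equivalent K is the thickness-weighted harmonic mean.
Total thickness L = 3.43 + 9.84 + 6.14 + 4.87 = 24.28 m.
Σ(b_i/K_i) = 3.43/15.5 + 9.84/0.00342 + 6.14/0.557 + 4.87/2.11 = 2891 d.
K_eq = L / Σ(b_i/K_i) = 24.28 / 2891 = 0.008399 m/day.
Q = K_eq · A · (Δh/L) = 0.008399 × 2390 × (11.1/24.28) = 9.177 m³/day.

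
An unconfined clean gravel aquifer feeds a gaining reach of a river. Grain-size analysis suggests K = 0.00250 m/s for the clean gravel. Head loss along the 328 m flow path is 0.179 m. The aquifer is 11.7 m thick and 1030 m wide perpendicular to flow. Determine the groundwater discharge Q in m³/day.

1420

Convert K: 0.00250 m/s × 86400 = 216.0 m/day.
Cross-sectional area A = 1030 × 11.7 = 12051 m².
Hydraulic gradient i = Δh / L = 0.179 / 328 = 0.0005457.
Darcy's law: Q = K · A · i = 216.0 × 12051 × 0.0005457 = 1421 m³/day.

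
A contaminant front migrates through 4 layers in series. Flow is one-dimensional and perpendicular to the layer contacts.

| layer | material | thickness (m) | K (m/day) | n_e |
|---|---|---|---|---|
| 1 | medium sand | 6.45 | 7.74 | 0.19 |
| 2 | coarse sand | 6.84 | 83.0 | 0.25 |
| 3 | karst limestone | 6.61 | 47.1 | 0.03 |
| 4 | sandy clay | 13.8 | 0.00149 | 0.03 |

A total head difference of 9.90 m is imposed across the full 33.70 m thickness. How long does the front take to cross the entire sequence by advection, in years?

With flow normal to the layers, continuity requires the same specific discharge q through every layer.
Σ(b_i/K_i) = 6.45/7.74 + 6.84/83.0 + 6.61/47.1 + 13.8/0.00149 = 9263 d.
q = Δh / Σ(b_i/K_i) = 9.90 / 9263 = 0.001069 m/day.
In each layer the seepage velocity is v_i = q/n_i, so the layer transit time is t_i = b_i·n_i / q:
  layer 1 (medium sand): t_1 = 6.45 × 0.19 / 0.001069 = 1147 d
  layer 2 (coarse sand): t_2 = 6.84 × 0.25 / 0.001069 = 1600 d
  layer 3 (karst limestone): t_3 = 6.61 × 0.03 / 0.001069 = 185.5 d
  layer 4 (sandy clay): t_4 = 13.8 × 0.03 / 0.001069 = 387.4 d
Total t = Σ t_i = 3319 days = 9.088 years.

9.09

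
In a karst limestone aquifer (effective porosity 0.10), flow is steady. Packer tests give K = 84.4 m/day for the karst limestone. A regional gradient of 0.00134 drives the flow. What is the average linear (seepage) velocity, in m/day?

1.13

Hydraulic gradient i = 0.00134.
Darcy flux q = K · i = 84.40 × 0.001340 = 0.1131 m/day.
Seepage velocity v = q / n_e = 0.1131 / 0.10 = 1.131 m/day.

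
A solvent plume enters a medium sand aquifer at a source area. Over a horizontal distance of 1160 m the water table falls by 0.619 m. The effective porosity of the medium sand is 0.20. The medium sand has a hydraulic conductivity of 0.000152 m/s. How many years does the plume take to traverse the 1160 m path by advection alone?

Convert K: 0.000152 m/s × 86400 = 13.13 m/day.
Hydraulic gradient i = Δh / L = 0.619 / 1160 = 0.0005336.
Darcy flux q = K · i = 13.13 × 0.0005336 = 0.007008 m/day.
Seepage velocity v = q / n_e = 0.007008 / 0.20 = 0.03504 m/day.
Travel time t = L / v = 1160 / 0.03504 = 33105 days = 90.64 years.

90.6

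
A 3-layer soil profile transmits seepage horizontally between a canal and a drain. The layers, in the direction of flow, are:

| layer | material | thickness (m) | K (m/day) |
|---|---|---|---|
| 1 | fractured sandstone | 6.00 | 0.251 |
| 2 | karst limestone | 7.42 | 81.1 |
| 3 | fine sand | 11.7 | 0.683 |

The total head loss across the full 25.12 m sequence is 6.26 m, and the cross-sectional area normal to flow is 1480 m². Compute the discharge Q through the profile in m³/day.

225

Flow is perpendicular to layering, so the layers act in series and the equivalent K is the thickness-weighted harmonic mean.
Total thickness L = 6.00 + 7.42 + 11.7 = 25.12 m.
Σ(b_i/K_i) = 6.00/0.251 + 7.42/81.1 + 11.7/0.683 = 41.13 d.
K_eq = L / Σ(b_i/K_i) = 25.12 / 41.13 = 0.6108 m/day.
Q = K_eq · A · (Δh/L) = 0.6108 × 1480 × (6.26/25.12) = 225.3 m³/day.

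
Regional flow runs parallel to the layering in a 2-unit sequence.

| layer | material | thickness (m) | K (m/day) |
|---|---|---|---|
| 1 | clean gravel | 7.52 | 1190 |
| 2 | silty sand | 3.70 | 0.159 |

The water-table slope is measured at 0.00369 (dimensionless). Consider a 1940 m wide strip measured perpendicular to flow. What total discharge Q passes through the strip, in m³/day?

64100

Flow is parallel to layering, so each bed carries its own Darcy discharge and the transmissivities add.
Σ(K_i·b_i) = 1190×7.52 + 0.159×3.70 = 8949 m²/day.
Hydraulic gradient i = 0.00369.
Q = Σ(K_i·b_i) · W · i = 8949 × 1940 × 0.003690 = 64065 m³/day.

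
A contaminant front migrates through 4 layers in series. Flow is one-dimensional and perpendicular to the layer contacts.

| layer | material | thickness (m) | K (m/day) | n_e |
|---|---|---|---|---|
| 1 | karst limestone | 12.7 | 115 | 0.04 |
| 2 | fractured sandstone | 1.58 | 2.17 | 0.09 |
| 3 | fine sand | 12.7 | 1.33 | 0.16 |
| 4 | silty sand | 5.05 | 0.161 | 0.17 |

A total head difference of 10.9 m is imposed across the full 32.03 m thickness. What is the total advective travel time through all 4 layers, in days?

With flow normal to the layers, continuity requires the same specific discharge q through every layer.
Σ(b_i/K_i) = 12.7/115 + 1.58/2.17 + 12.7/1.33 + 5.05/0.161 = 41.75 d.
q = Δh / Σ(b_i/K_i) = 10.9 / 41.75 = 0.2611 m/day.
In each layer the seepage velocity is v_i = q/n_i, so the layer transit time is t_i = b_i·n_i / q:
  layer 1 (karst limestone): t_1 = 12.7 × 0.04 / 0.2611 = 1.946 d
  layer 2 (fractured sandstone): t_2 = 1.58 × 0.09 / 0.2611 = 0.5447 d
  layer 3 (fine sand): t_3 = 12.7 × 0.16 / 0.2611 = 7.784 d
  layer 4 (silty sand): t_4 = 5.05 × 0.17 / 0.2611 = 3.289 d
Total t = Σ t_i = 13.56 days.

13.6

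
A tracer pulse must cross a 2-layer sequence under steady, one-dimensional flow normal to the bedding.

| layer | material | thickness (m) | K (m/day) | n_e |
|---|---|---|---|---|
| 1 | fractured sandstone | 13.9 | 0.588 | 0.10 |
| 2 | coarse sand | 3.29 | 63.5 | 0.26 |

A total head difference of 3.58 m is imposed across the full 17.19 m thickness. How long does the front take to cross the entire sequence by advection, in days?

With flow normal to the layers, continuity requires the same specific discharge q through every layer.
Σ(b_i/K_i) = 13.9/0.588 + 3.29/63.5 = 23.69 d.
q = Δh / Σ(b_i/K_i) = 3.58 / 23.69 = 0.1511 m/day.
In each layer the seepage velocity is v_i = q/n_i, so the layer transit time is t_i = b_i·n_i / q:
  layer 1 (fractured sandstone): t_1 = 13.9 × 0.10 / 0.1511 = 9.199 d
  layer 2 (coarse sand): t_2 = 3.29 × 0.26 / 0.1511 = 5.661 d
Total t = Σ t_i = 14.86 days.

14.9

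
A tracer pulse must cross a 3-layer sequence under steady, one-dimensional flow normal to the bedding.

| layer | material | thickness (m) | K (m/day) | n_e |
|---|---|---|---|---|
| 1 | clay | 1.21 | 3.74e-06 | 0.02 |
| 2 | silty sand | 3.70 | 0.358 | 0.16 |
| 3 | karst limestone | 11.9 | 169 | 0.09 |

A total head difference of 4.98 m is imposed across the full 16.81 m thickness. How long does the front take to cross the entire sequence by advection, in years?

With flow normal to the layers, continuity requires the same specific discharge q through every layer.
Σ(b_i/K_i) = 1.21/3.74e-06 + 3.70/0.358 + 11.9/169 = 3.235e+05 d.
q = Δh / Σ(b_i/K_i) = 4.98 / 3.235e+05 = 1.539e-05 m/day.
In each layer the seepage velocity is v_i = q/n_i, so the layer transit time is t_i = b_i·n_i / q:
  layer 1 (clay): t_1 = 1.21 × 0.02 / 1.539e-05 = 1572 d
  layer 2 (silty sand): t_2 = 3.70 × 0.16 / 1.539e-05 = 38461 d
  layer 3 (karst limestone): t_3 = 11.9 × 0.09 / 1.539e-05 = 69581 d
Total t = Σ t_i = 1.096e+05 days = 300.1 years.

300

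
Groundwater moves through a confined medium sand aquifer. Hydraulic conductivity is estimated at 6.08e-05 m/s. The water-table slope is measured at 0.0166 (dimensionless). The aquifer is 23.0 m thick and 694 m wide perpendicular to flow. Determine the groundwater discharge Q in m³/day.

1390

Convert K: 6.08e-05 m/s × 86400 = 5.253 m/day.
Cross-sectional area A = 694 × 23.0 = 15962 m².
Hydraulic gradient i = 0.0166.
Darcy's law: Q = K · A · i = 5.253 × 15962 × 0.01660 = 1392 m³/day.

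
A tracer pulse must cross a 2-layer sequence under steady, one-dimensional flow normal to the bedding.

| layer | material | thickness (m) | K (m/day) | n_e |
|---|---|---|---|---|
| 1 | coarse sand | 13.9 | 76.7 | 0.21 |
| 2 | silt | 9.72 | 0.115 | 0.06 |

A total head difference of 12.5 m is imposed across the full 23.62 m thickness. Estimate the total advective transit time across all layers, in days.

23.7

With flow normal to the layers, continuity requires the same specific discharge q through every layer.
Σ(b_i/K_i) = 13.9/76.7 + 9.72/0.115 = 84.70 d.
q = Δh / Σ(b_i/K_i) = 12.5 / 84.70 = 0.1476 m/day.
In each layer the seepage velocity is v_i = q/n_i, so the layer transit time is t_i = b_i·n_i / q:
  layer 1 (coarse sand): t_1 = 13.9 × 0.21 / 0.1476 = 19.78 d
  layer 2 (silt): t_2 = 9.72 × 0.06 / 0.1476 = 3.952 d
Total t = Σ t_i = 23.73 days.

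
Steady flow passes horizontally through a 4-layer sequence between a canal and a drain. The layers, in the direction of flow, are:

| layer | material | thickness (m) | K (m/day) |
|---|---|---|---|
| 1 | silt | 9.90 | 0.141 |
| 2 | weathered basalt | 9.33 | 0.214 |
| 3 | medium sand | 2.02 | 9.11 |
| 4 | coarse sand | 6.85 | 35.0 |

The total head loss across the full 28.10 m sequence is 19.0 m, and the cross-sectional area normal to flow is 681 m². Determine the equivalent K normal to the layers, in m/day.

0.246

Flow is perpendicular to layering, so the layers act in series and the equivalent K is the thickness-weighted harmonic mean.
Total thickness L = 9.90 + 9.33 + 2.02 + 6.85 = 28.10 m.
Σ(b_i/K_i) = 9.90/0.141 + 9.33/0.214 + 2.02/9.11 + 6.85/35.0 = 114.2 d.
K_eq = L / Σ(b_i/K_i) = 28.10 / 114.2 = 0.2460 m/day.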